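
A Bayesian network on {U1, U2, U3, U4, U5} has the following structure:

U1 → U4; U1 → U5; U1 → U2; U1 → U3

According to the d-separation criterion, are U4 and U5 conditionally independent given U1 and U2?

The only undirected path from U4 to U5 is:
Path 1: U4 ← U1 → U5
  U1 is a fork here and U1 is conditioned on, so the path is blocked at U1.
Since every path is blocked, d-separation holds.

Yes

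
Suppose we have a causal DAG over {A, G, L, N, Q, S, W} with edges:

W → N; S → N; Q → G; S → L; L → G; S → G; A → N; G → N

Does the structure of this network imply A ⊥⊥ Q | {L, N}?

No

3 paths connect A and Q; each must be blocked for d-separation to hold:
Path 1: A → N ← G ← Q
  N is a collider and N is conditioned on, which opens it; G is a chain and G is not conditioned on — no node blocks this path, so it is active.
Path 2: A → N ← S → G ← Q
  N is a collider and N is conditioned on, which opens it; S is a fork and S is not conditioned on; G is a collider and its descendant N is conditioned on, which opens it — no node blocks this path, so it is active.
Path 3: A → N ← S → L → G ← Q
  L is a chain here and L is conditioned on, so the path is blocked at L.
Because an active path exists, A and Q are not d-separated.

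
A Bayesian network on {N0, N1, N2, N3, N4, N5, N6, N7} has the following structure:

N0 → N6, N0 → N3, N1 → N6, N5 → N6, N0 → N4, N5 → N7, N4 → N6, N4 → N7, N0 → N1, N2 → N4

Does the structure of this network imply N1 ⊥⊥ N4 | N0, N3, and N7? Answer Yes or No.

Yes — N1 and N4 are d-separated given {N0, N3, N7}.

There are 6 undirected paths between N1 and N4; checking each against the conditioning set {N0, N3, N7}:
Path 1: N1 ← N0 → N6 ← N5 → N7 ← N4
  N0 is a fork here and N0 is conditioned on, so the path is blocked at N0.
Path 2: N1 ← N0 → N6 ← N4
  N0 is a fork here and N0 is conditioned on, so the path is blocked at N0.
Path 3: N1 ← N0 → N4
  N0 is a fork here and N0 is conditioned on, so the path is blocked at N0.
Path 4: N1 → N6 ← N5 → N7 ← N4
  N6 is a collider here and neither N6 nor any of its descendants is conditioned on, so the collider stays closed — the path is blocked at N6.
Path 5: N1 → N6 ← N0 → N4
  N6 is a collider here and neither N6 nor any of its descendants is conditioned on, so the collider stays closed — the path is blocked at N6.
Path 6: N1 → N6 ← N4
  N6 is a collider here and neither N6 nor any of its descendants is conditioned on, so the collider stays closed — the path is blocked at N6.
All paths are blocked; N1 ⊥ N4 | {N0, N3, N7} holds.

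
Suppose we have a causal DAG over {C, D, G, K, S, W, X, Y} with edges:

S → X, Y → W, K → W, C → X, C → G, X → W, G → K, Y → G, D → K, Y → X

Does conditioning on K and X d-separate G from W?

No — G and W are not d-separated given {K, X}.

Enumerating the 5 paths from G to W and testing each for blocking by {K, X}:
Path 1: G ← C → X → W
  X is a chain here and X is conditioned on, so the path is blocked at X.
Path 2: G ← C → X ← Y → W
  C is a fork and C is not conditioned on; X is a collider and X is conditioned on, which opens it; Y is a fork and Y is not conditioned on — no node blocks this path, so it is active.
Path 3: G → K → W
  K is a chain here and K is conditioned on, so the path is blocked at K.
Path 4: G ← Y → W
  Y is a fork and Y is not conditioned on — no node blocks this path, so it is active.
Path 5: G ← Y → X → W
  X is a chain here and X is conditioned on, so the path is blocked at X.
Because an active path exists, G and W are not d-separated.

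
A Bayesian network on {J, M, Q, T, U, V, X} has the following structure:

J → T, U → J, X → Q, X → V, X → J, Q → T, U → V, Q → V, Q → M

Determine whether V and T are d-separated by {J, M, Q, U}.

Yes

There are 6 undirected paths between V and T; checking each against the conditioning set {J, M, Q, U}:
Path 1: V ← Q → T
  Q is a fork here and Q is conditioned on, so the path is blocked at Q.
Path 2: V ← Q ← X → J → T
  Q is a chain here and Q is conditioned on, so the path is blocked at Q.
Path 3: V ← U → J → T
  U is a fork here and U is conditioned on, so the path is blocked at U.
Path 4: V ← U → J ← X → Q → T
  U is a fork here and U is conditioned on, so the path is blocked at U.
Path 5: V ← X → Q → T
  Q is a chain here and Q is conditioned on, so the path is blocked at Q.
Path 6: V ← X → J → T
  J is a chain here and J is conditioned on, so the path is blocked at J.
All paths are blocked; V ⊥ T | {J, M, Q, U} holds.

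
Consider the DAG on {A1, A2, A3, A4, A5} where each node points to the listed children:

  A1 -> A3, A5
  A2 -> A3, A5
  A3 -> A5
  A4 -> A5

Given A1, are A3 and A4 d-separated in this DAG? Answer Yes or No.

We examine all 3 paths between A3 and A4:
Path 1: A3 → A5 ← A4
  A5 is a collider here and neither A5 nor any of its descendants is conditioned on, so the collider stays closed — the path is blocked at A5.
Path 2: A3 ← A2 → A5 ← A4
  A5 is a collider here and neither A5 nor any of its descendants is conditioned on, so the collider stays closed — the path is blocked at A5.
Path 3: A3 ← A1 → A5 ← A4
  A1 is a fork here and A1 is conditioned on, so the path is blocked at A1.
Every path is blocked, so A3 and A4 are d-separated given {A1}.

Yes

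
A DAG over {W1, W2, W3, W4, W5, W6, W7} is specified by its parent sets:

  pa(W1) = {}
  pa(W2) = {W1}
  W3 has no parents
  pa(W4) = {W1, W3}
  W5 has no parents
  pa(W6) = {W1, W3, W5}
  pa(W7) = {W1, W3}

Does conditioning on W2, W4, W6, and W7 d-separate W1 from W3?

3 paths connect W1 and W3; each must be blocked for d-separation to hold:
Path 1: W1 → W7 ← W3
  W7 is a collider and W7 is conditioned on, which opens it — no node blocks this path, so it is active.
Path 2: W1 → W4 ← W3
  W4 is a collider and W4 is conditioned on, which opens it — no node blocks this path, so it is active.
Path 3: W1 → W6 ← W3
  W6 is a collider and W6 is conditioned on, which opens it — no node blocks this path, so it is active.
Since the path W1 → W7 ← W3 is active, W1 and W3 are not d-separated given {W2, W4, W6, W7}.

No — W1 and W3 are not d-separated given {W2, W4, W6, W7}.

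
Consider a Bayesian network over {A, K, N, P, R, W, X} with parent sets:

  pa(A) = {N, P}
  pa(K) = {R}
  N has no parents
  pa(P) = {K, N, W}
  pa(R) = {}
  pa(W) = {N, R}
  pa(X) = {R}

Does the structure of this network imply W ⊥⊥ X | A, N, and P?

No

We examine all 4 paths between W and X:
Path 1: W → P ← K ← R → X
  P is a collider and P is conditioned on, which opens it; K is a chain and K is not conditioned on; R is a fork and R is not conditioned on — no node blocks this path, so it is active.
Path 2: W ← N → P ← K ← R → X
  N is a fork here and N is conditioned on, so the path is blocked at N.
Path 3: W ← N → A ← P ← K ← R → X
  N is a fork here and N is conditioned on, so the path is blocked at N.
Path 4: W ← R → X
  R is a fork and R is not conditioned on — no node blocks this path, so it is active.
Since the path W → P ← K ← R → X is active, W and X are not d-separated given {A, N, P}.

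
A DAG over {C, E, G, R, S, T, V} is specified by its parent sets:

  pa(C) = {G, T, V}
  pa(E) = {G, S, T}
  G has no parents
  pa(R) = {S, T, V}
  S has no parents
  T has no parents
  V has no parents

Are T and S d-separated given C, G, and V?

Yes

We examine all 6 paths between T and S:
Path 1: T → R ← V → C ← G → E ← S
  R is a collider here and neither R nor any of its descendants is conditioned on, so the collider stays closed — the path is blocked at R.
Path 2: T → R ← S
  R is a collider here and neither R nor any of its descendants is conditioned on, so the collider stays closed — the path is blocked at R.
Path 3: T → E ← G → C ← V → R ← S
  E is a collider here and neither E nor any of its descendants is conditioned on, so the collider stays closed — the path is blocked at E.
Path 4: T → E ← S
  E is a collider here and neither E nor any of its descendants is conditioned on, so the collider stays closed — the path is blocked at E.
Path 5: T → C ← G → E ← S
  G is a fork here and G is conditioned on, so the path is blocked at G.
Path 6: T → C ← V → R ← S
  V is a fork here and V is conditioned on, so the path is blocked at V.
All paths are blocked; T ⊥ S | {C, G, V} holds.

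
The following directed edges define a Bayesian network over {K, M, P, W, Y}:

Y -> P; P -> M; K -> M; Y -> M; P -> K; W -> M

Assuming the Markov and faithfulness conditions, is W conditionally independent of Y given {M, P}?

No

We examine all 3 paths between W and Y:
Path 1: W → M ← K ← P ← Y
  P is a chain here and P is conditioned on, so the path is blocked at P.
Path 2: W → M ← P ← Y
  P is a chain here and P is conditioned on, so the path is blocked at P.
Path 3: W → M ← Y
  M is a collider and M is conditioned on, which opens it — no node blocks this path, so it is active.
Because an active path exists, W and Y are not d-separated.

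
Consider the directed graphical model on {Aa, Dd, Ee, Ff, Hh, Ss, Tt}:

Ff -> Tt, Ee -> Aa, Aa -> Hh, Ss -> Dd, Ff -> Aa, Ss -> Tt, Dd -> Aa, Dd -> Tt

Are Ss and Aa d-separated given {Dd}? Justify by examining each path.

Enumerating the 4 paths from Ss to Aa and testing each for blocking by {Dd}:
Path 1: Ss → Dd → Aa
  Dd is a chain here and Dd is conditioned on, so the path is blocked at Dd.
Path 2: Ss → Dd → Tt ← Ff → Aa
  Dd is a chain here and Dd is conditioned on, so the path is blocked at Dd.
Path 3: Ss → Tt ← Dd → Aa
  Tt is a collider here and neither Tt nor any of its descendants is conditioned on, so the collider stays closed — the path is blocked at Tt.
Path 4: Ss → Tt ← Ff → Aa
  Tt is a collider here and neither Tt nor any of its descendants is conditioned on, so the collider stays closed — the path is blocked at Tt.
All paths are blocked; Ss ⊥ Aa | {Dd} holds.

Yes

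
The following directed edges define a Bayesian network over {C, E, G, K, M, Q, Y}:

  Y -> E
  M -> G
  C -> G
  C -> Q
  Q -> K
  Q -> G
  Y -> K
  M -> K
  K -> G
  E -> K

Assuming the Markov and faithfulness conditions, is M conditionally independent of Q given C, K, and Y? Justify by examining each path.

No

6 paths connect M and Q; each must be blocked for d-separation to hold:
Path 1: M → G ← C → Q
  G is a collider here and neither G nor any of its descendants is conditioned on, so the collider stays closed — the path is blocked at G.
Path 2: M → G ← K ← Q
  G is a collider here and neither G nor any of its descendants is conditioned on, so the collider stays closed — the path is blocked at G.
Path 3: M → G ← Q
  G is a collider here and neither G nor any of its descendants is conditioned on, so the collider stays closed — the path is blocked at G.
Path 4: M → K → G ← C → Q
  K is a chain here and K is conditioned on, so the path is blocked at K.
Path 5: M → K → G ← Q
  K is a chain here and K is conditioned on, so the path is blocked at K.
Path 6: M → K ← Q
  K is a collider and K is conditioned on, which opens it — no node blocks this path, so it is active.
Since the path M → K ← Q is active, M and Q are not d-separated given {C, K, Y}.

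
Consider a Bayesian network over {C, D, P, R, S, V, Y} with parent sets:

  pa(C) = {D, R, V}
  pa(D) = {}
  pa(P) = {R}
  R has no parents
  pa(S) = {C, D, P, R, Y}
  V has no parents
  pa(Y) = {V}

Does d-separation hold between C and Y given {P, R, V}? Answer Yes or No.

Enumerating the 5 paths from C to Y and testing each for blocking by {P, R, V}:
  1. C ← V → Y — V:fork[blocks] ⇒ blocked
  2. C ← R → P → S ← Y — R:fork[blocks]; P:chain[blocks]; S:collider[blocks] ⇒ blocked
  3. C ← R → S ← Y — R:fork[blocks]; S:collider[blocks] ⇒ blocked
  4. C ← D → S ← Y — D:fork[open]; S:collider[blocks] ⇒ blocked
  5. C → S ← Y — S:collider[blocks] ⇒ blocked
Since every path is blocked, d-separation holds.

Yes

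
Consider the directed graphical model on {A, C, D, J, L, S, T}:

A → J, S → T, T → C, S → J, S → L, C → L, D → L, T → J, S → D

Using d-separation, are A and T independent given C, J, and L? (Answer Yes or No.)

We examine all 4 paths between A and T:
Path 1: A → J ← S → T
  J is a collider and J is conditioned on, which opens it; S is a fork and S is not conditioned on — no node blocks this path, so it is active.
Path 2: A → J ← S → L ← C ← T
  C is a chain here and C is conditioned on, so the path is blocked at C.
Path 3: A → J ← S → D → L ← C ← T
  C is a chain here and C is conditioned on, so the path is blocked at C.
Path 4: A → J ← T
  J is a collider and J is conditioned on, which opens it — no node blocks this path, so it is active.
At least one path is unblocked, so d-separation fails.

No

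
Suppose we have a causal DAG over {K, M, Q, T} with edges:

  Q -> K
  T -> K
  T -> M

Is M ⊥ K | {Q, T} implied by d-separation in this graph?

Only one path connects M and K:
Path 1: M ← T → K
  T is a fork here and T is conditioned on, so the path is blocked at T.
Every path is blocked, so M and K are d-separated given {Q, T}.

Yes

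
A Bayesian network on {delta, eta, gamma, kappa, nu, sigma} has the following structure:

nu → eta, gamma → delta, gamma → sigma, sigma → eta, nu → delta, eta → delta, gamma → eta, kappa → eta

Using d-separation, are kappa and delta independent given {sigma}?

4 paths connect kappa and delta; each must be blocked for d-separation to hold:
  1. kappa → eta ← sigma ← gamma → delta — eta:collider[blocks]; sigma:chain[blocks]; gamma:fork[open] ⇒ blocked
  2. kappa → eta ← gamma → delta — eta:collider[blocks]; gamma:fork[open] ⇒ blocked
  3. kappa → eta ← nu → delta — eta:collider[blocks]; nu:fork[open] ⇒ blocked
  4. kappa → eta → delta — eta:chain[open] ⇒ active
Since the path kappa → eta → delta is active, kappa and delta are not d-separated given {sigma}.

No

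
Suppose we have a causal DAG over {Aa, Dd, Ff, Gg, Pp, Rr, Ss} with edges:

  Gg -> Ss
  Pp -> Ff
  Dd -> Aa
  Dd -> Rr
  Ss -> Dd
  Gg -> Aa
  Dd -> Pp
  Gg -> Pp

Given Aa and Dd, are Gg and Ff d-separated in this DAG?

No — Gg and Ff are not d-separated given {Aa, Dd}.

There are 3 undirected paths between Gg and Ff; checking each against the conditioning set {Aa, Dd}:
  1. Gg → Pp → Ff — Pp:chain[open] ⇒ active
  2. Gg → Aa ← Dd → Pp → Ff — Aa:collider[open]; Dd:fork[blocks]; Pp:chain[open] ⇒ blocked
  3. Gg → Ss → Dd → Pp → Ff — Ss:chain[open]; Dd:chain[blocks]; Pp:chain[open] ⇒ blocked
Because an active path exists, Gg and Ff are not d-separated.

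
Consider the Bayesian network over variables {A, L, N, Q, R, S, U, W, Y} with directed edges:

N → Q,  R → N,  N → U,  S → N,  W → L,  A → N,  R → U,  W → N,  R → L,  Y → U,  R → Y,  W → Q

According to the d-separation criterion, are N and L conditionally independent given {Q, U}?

No

5 paths connect N and L; each must be blocked for d-separation to hold:
  1. N ← R → L — R:fork[open] ⇒ active
  2. N → U ← R → L — U:collider[open]; R:fork[open] ⇒ active
  3. N → U ← Y ← R → L — U:collider[open]; Y:chain[open]; R:fork[open] ⇒ active
  4. N → Q ← W → L — Q:collider[open]; W:fork[open] ⇒ active
  5. N ← W → L — W:fork[open] ⇒ active
At least one path is unblocked, so d-separation fails.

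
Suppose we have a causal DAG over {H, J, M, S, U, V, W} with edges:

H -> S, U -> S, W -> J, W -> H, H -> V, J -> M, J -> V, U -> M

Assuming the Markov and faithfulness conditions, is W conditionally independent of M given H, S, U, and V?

No

Enumerating the 4 paths from W to M and testing each for blocking by {H, S, U, V}:
  1. W → H → S ← U → M — H:chain[blocks]; S:collider[open]; U:fork[blocks] ⇒ blocked
  2. W → H → V ← J → M — H:chain[blocks]; V:collider[open]; J:fork[open] ⇒ blocked
  3. W → J → M — J:chain[open] ⇒ active
  4. W → J → V ← H → S ← U → M — J:chain[open]; V:collider[open]; H:fork[blocks]; S:collider[open]; U:fork[blocks] ⇒ blocked
Since the path W → J → M is active, W and M are not d-separated given {H, S, U, V}.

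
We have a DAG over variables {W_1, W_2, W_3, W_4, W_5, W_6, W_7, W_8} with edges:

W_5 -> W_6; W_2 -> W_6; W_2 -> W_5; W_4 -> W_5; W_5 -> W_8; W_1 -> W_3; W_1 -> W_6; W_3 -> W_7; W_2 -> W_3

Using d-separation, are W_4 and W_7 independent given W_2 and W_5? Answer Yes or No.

Yes

4 paths connect W_4 and W_7; each must be blocked for d-separation to hold:
Path 1: W_4 → W_5 ← W_2 → W_3 → W_7
  W_2 is a fork here and W_2 is conditioned on, so the path is blocked at W_2.
Path 2: W_4 → W_5 ← W_2 → W_6 ← W_1 → W_3 → W_7
  W_2 is a fork here and W_2 is conditioned on, so the path is blocked at W_2.
Path 3: W_4 → W_5 → W_6 ← W_2 → W_3 → W_7
  W_5 is a chain here and W_5 is conditioned on, so the path is blocked at W_5.
Path 4: W_4 → W_5 → W_6 ← W_1 → W_3 → W_7
  W_5 is a chain here and W_5 is conditioned on, so the path is blocked at W_5.
Every path is blocked, so W_4 and W_7 are d-separated given {W_2, W_5}.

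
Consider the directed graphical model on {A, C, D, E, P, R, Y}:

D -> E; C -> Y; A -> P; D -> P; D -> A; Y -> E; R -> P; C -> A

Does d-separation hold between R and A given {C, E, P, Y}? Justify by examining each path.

No

We examine all 3 paths between R and A:
Path 1: R → P ← A
  P is a collider and P is conditioned on, which opens it — no node blocks this path, so it is active.
Path 2: R → P ← D → A
  P is a collider and P is conditioned on, which opens it; D is a fork and D is not conditioned on — no node blocks this path, so it is active.
Path 3: R → P ← D → E ← Y ← C → A
  Y is a chain here and Y is conditioned on, so the path is blocked at Y.
Since the path R → P ← A is active, R and A are not d-separated given {C, E, P, Y}.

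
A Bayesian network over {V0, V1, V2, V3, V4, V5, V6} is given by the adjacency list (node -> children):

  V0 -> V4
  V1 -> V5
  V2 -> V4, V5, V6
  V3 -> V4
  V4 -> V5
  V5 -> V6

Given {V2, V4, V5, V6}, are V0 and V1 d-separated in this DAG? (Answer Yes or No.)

We examine all 3 paths between V0 and V1:
  1. V0 → V4 → V5 ← V1 — V4:chain[blocks]; V5:collider[open] ⇒ blocked
  2. V0 → V4 ← V2 → V6 ← V5 ← V1 — V4:collider[open]; V2:fork[blocks]; V6:collider[open]; V5:chain[blocks] ⇒ blocked
  3. V0 → V4 ← V2 → V5 ← V1 — V4:collider[open]; V2:fork[blocks]; V5:collider[open] ⇒ blocked
Every path is blocked, so V0 and V1 are d-separated given {V2, V4, V5, V6}.

Yes — V0 and V1 are d-separated given {V2, V4, V5, V6}.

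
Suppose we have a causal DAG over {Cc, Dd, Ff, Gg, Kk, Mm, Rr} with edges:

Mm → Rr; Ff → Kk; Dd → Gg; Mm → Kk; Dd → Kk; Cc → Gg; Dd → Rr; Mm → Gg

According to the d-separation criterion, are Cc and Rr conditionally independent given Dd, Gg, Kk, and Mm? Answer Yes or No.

There are 4 undirected paths between Cc and Rr; checking each against the conditioning set {Dd, Gg, Kk, Mm}:
  1. Cc → Gg ← Dd → Rr — Gg:collider[open]; Dd:fork[blocks] ⇒ blocked
  2. Cc → Gg ← Dd → Kk ← Mm → Rr — Gg:collider[open]; Dd:fork[blocks]; Kk:collider[open]; Mm:fork[blocks] ⇒ blocked
  3. Cc → Gg ← Mm → Rr — Gg:collider[open]; Mm:fork[blocks] ⇒ blocked
  4. Cc → Gg ← Mm → Kk ← Dd → Rr — Gg:collider[open]; Mm:fork[blocks]; Kk:collider[open]; Dd:fork[blocks] ⇒ blocked
Every path is blocked, so Cc and Rr are d-separated given {Dd, Gg, Kk, Mm}.

Yes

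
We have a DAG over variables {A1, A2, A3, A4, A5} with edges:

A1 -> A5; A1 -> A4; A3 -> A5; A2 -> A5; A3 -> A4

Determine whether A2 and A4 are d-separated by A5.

Enumerating the 2 paths from A2 to A4 and testing each for blocking by {A5}:
Path 1: A2 → A5 ← A3 → A4
  A5 is a collider and A5 is conditioned on, which opens it; A3 is a fork and A3 is not conditioned on — no node blocks this path, so it is active.
Path 2: A2 → A5 ← A1 → A4
  A5 is a collider and A5 is conditioned on, which opens it; A1 is a fork and A1 is not conditioned on — no node blocks this path, so it is active.
At least one path is unblocked, so d-separation fails.

No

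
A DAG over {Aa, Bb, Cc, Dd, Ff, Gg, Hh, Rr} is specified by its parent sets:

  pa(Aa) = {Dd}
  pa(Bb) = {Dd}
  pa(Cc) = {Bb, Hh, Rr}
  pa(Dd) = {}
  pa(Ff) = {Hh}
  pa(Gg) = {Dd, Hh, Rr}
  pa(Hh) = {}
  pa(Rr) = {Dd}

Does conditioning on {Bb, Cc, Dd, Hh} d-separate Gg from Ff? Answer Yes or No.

There are 5 undirected paths between Gg and Ff; checking each against the conditioning set {Bb, Cc, Dd, Hh}:
  1. Gg ← Dd → Bb → Cc ← Hh → Ff — Dd:fork[blocks]; Bb:chain[blocks]; Cc:collider[open]; Hh:fork[blocks] ⇒ blocked
  2. Gg ← Dd → Rr → Cc ← Hh → Ff — Dd:fork[blocks]; Rr:chain[open]; Cc:collider[open]; Hh:fork[blocks] ⇒ blocked
  3. Gg ← Hh → Ff — Hh:fork[blocks] ⇒ blocked
  4. Gg ← Rr ← Dd → Bb → Cc ← Hh → Ff — Rr:chain[open]; Dd:fork[blocks]; Bb:chain[blocks]; Cc:collider[open]; Hh:fork[blocks] ⇒ blocked
  5. Gg ← Rr → Cc ← Hh → Ff — Rr:fork[open]; Cc:collider[open]; Hh:fork[blocks] ⇒ blocked
Since every path is blocked, d-separation holds.

Yes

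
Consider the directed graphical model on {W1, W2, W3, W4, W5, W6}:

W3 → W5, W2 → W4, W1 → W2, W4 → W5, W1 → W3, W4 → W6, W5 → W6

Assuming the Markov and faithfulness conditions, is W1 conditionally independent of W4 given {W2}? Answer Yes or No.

Yes — W1 and W4 are d-separated given {W2}.

We examine all 3 paths between W1 and W4:
Path 1: W1 → W3 → W5 → W6 ← W4
  W6 is a collider here and neither W6 nor any of its descendants is conditioned on, so the collider stays closed — the path is blocked at W6.
Path 2: W1 → W3 → W5 ← W4
  W5 is a collider here and neither W5 nor any of its descendants is conditioned on, so the collider stays closed — the path is blocked at W5.
Path 3: W1 → W2 → W4
  W2 is a chain here and W2 is conditioned on, so the path is blocked at W2.
Every path is blocked, so W1 and W4 are d-separated given {W2}.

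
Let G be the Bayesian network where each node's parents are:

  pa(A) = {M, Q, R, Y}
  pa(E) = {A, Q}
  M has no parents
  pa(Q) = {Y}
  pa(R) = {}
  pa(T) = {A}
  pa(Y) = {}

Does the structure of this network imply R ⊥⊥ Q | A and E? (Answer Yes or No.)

No

Enumerating the 3 paths from R to Q and testing each for blocking by {A, E}:
Path 1: R → A ← Y → Q
  A is a collider and A is conditioned on, which opens it; Y is a fork and Y is not conditioned on — no node blocks this path, so it is active.
Path 2: R → A → E ← Q
  A is a chain here and A is conditioned on, so the path is blocked at A.
Path 3: R → A ← Q
  A is a collider and A is conditioned on, which opens it — no node blocks this path, so it is active.
Because an active path exists, R and Q are not d-separated.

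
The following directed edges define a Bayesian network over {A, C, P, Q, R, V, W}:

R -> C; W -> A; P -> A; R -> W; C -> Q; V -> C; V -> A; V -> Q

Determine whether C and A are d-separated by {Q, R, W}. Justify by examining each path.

Enumerating the 3 paths from C to A and testing each for blocking by {Q, R, W}:
Path 1: C ← V → A
  V is a fork and V is not conditioned on — no node blocks this path, so it is active.
Path 2: C ← R → W → A
  R is a fork here and R is conditioned on, so the path is blocked at R.
Path 3: C → Q ← V → A
  Q is a collider and Q is conditioned on, which opens it; V is a fork and V is not conditioned on — no node blocks this path, so it is active.
Because an active path exists, C and A are not d-separated.

No — C and A are not d-separated given {Q, R, W}.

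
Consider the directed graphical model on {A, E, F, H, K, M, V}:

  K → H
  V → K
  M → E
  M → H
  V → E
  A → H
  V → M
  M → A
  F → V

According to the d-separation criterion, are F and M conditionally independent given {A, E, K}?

No — F and M are not d-separated given {A, E, K}.

4 paths connect F and M; each must be blocked for d-separation to hold:
Path 1: F → V → M
  V is a chain and V is not conditioned on — no node blocks this path, so it is active.
Path 2: F → V → K → H ← M
  K is a chain here and K is conditioned on, so the path is blocked at K.
Path 3: F → V → K → H ← A ← M
  K is a chain here and K is conditioned on, so the path is blocked at K.
Path 4: F → V → E ← M
  V is a chain and V is not conditioned on; E is a collider and E is conditioned on, which opens it — no node blocks this path, so it is active.
Since the path F → V → M is active, F and M are not d-separated given {A, E, K}.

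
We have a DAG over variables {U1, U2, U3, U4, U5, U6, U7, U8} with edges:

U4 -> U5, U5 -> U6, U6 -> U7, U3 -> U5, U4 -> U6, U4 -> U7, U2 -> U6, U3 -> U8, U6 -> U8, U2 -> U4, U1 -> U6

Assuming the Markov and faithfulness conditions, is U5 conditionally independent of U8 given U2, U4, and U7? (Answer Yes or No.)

No — U5 and U8 are not d-separated given {U2, U4, U7}.

Enumerating the 5 paths from U5 to U8 and testing each for blocking by {U2, U4, U7}:
Path 1: U5 ← U3 → U8
  U3 is a fork and U3 is not conditioned on — no node blocks this path, so it is active.
Path 2: U5 → U6 → U8
  U6 is a chain and U6 is not conditioned on — no node blocks this path, so it is active.
Path 3: U5 ← U4 ← U2 → U6 → U8
  U4 is a chain here and U4 is conditioned on, so the path is blocked at U4.
Path 4: U5 ← U4 → U7 ← U6 → U8
  U4 is a fork here and U4 is conditioned on, so the path is blocked at U4.
Path 5: U5 ← U4 → U6 → U8
  U4 is a fork here and U4 is conditioned on, so the path is blocked at U4.
Because an active path exists, U5 and U8 are not d-separated.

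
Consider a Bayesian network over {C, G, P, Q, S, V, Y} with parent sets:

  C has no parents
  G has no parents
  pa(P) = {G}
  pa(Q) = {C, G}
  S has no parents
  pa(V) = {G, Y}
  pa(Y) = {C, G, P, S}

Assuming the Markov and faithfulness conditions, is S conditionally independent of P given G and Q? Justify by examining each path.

Yes

4 paths connect S and P; each must be blocked for d-separation to hold:
Path 1: S → Y → V ← G → P
  V is a collider here and neither V nor any of its descendants is conditioned on, so the collider stays closed — the path is blocked at V.
Path 2: S → Y ← P
  Y is a collider here and neither Y nor any of its descendants is conditioned on, so the collider stays closed — the path is blocked at Y.
Path 3: S → Y ← C → Q ← G → P
  Y is a collider here and neither Y nor any of its descendants is conditioned on, so the collider stays closed — the path is blocked at Y.
Path 4: S → Y ← G → P
  Y is a collider here and neither Y nor any of its descendants is conditioned on, so the collider stays closed — the path is blocked at Y.
All paths are blocked; S ⊥ P | {G, Q} holds.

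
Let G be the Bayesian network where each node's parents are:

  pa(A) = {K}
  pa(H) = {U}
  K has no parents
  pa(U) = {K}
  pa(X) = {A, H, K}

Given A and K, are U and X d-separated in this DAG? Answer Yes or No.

No

Enumerating the 3 paths from U to X and testing each for blocking by {A, K}:
Path 1: U → H → X
  H is a chain and H is not conditioned on — no node blocks this path, so it is active.
Path 2: U ← K → A → X
  K is a fork here and K is conditioned on, so the path is blocked at K.
Path 3: U ← K → X
  K is a fork here and K is conditioned on, so the path is blocked at K.
Because an active path exists, U and X are not d-separated.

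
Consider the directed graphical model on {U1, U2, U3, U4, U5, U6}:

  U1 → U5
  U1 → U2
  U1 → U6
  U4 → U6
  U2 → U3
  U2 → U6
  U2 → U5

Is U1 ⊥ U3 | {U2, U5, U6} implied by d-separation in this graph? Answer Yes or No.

Yes

Enumerating the 3 paths from U1 to U3 and testing each for blocking by {U2, U5, U6}:
  1. U1 → U5 ← U2 → U3 — U5:collider[open]; U2:fork[blocks] ⇒ blocked
  2. U1 → U2 → U3 — U2:chain[blocks] ⇒ blocked
  3. U1 → U6 ← U2 → U3 — U6:collider[open]; U2:fork[blocks] ⇒ blocked
Since every path is blocked, d-separation holds.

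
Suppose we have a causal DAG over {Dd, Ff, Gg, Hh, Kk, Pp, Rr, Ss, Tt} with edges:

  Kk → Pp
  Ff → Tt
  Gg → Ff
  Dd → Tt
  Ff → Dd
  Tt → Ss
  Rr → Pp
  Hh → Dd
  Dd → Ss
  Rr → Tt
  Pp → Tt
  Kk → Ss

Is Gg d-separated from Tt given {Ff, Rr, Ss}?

Yes

Enumerating the 5 paths from Gg to Tt and testing each for blocking by {Ff, Rr, Ss}:
Path 1: Gg → Ff → Dd → Ss ← Tt
  Ff is a chain here and Ff is conditioned on, so the path is blocked at Ff.
Path 2: Gg → Ff → Dd → Ss ← Kk → Pp ← Rr → Tt
  Ff is a chain here and Ff is conditioned on, so the path is blocked at Ff.
Path 3: Gg → Ff → Dd → Ss ← Kk → Pp → Tt
  Ff is a chain here and Ff is conditioned on, so the path is blocked at Ff.
Path 4: Gg → Ff → Dd → Tt
  Ff is a chain here and Ff is conditioned on, so the path is blocked at Ff.
Path 5: Gg → Ff → Tt
  Ff is a chain here and Ff is conditioned on, so the path is blocked at Ff.
Every path is blocked, so Gg and Tt are d-separated given {Ff, Rr, Ss}.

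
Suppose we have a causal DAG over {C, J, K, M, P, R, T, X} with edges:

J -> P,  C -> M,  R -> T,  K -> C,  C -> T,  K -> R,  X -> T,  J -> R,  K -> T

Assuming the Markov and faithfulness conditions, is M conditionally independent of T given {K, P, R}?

No — M and T are not d-separated given {K, P, R}.

Enumerating the 3 paths from M to T and testing each for blocking by {K, P, R}:
  1. M ← C ← K → R → T — C:chain[open]; K:fork[blocks]; R:chain[blocks] ⇒ blocked
  2. M ← C ← K → T — C:chain[open]; K:fork[blocks] ⇒ blocked
  3. M ← C → T — C:fork[open] ⇒ active
At least one path is unblocked, so d-separation fails.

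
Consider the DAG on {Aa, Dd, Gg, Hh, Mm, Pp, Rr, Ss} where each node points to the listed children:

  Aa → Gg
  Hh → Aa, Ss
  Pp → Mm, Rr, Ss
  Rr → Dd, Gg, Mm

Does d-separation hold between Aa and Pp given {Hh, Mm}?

We examine all 3 paths between Aa and Pp:
Path 1: Aa ← Hh → Ss ← Pp
  Hh is a fork here and Hh is conditioned on, so the path is blocked at Hh.
Path 2: Aa → Gg ← Rr ← Pp
  Gg is a collider here and neither Gg nor any of its descendants is conditioned on, so the collider stays closed — the path is blocked at Gg.
Path 3: Aa → Gg ← Rr → Mm ← Pp
  Gg is a collider here and neither Gg nor any of its descendants is conditioned on, so the collider stays closed — the path is blocked at Gg.
Since every path is blocked, d-separation holds.

Yes — Aa and Pp are d-separated given {Hh, Mm}.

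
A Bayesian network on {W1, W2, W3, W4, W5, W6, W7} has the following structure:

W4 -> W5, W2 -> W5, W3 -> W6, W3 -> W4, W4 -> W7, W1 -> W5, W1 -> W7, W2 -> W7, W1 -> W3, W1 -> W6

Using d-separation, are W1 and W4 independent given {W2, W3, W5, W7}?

There are 6 undirected paths between W1 and W4; checking each against the conditioning set {W2, W3, W5, W7}:
  1. W1 → W6 ← W3 → W4 — W6:collider[blocks]; W3:fork[blocks] ⇒ blocked
  2. W1 → W5 ← W2 → W7 ← W4 — W5:collider[open]; W2:fork[blocks]; W7:collider[open] ⇒ blocked
  3. W1 → W5 ← W4 — W5:collider[open] ⇒ active
  4. W1 → W7 ← W2 → W5 ← W4 — W7:collider[open]; W2:fork[blocks]; W5:collider[open] ⇒ blocked
  5. W1 → W7 ← W4 — W7:collider[open] ⇒ active
  6. W1 → W3 → W4 — W3:chain[blocks] ⇒ blocked
Since the path W1 → W5 ← W4 is active, W1 and W4 are not d-separated given {W2, W3, W5, W7}.

No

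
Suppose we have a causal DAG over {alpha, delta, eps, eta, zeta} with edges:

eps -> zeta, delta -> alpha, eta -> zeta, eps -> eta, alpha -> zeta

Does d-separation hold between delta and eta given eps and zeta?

We examine all 2 paths between delta and eta:
  1. delta → alpha → zeta ← eta — alpha:chain[open]; zeta:collider[open] ⇒ active
  2. delta → alpha → zeta ← eps → eta — alpha:chain[open]; zeta:collider[open]; eps:fork[blocks] ⇒ blocked
Because an active path exists, delta and eta are not d-separated.

No — delta and eta are not d-separated given {eps, zeta}.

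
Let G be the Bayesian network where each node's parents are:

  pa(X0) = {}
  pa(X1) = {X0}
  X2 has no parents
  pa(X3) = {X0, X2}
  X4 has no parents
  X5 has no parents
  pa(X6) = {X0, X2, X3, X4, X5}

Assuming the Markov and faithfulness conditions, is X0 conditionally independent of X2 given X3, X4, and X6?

Enumerating the 4 paths from X0 to X2 and testing each for blocking by {X3, X4, X6}:
Path 1: X0 → X3 → X6 ← X2
  X3 is a chain here and X3 is conditioned on, so the path is blocked at X3.
Path 2: X0 → X3 ← X2
  X3 is a collider and X3 is conditioned on, which opens it — no node blocks this path, so it is active.
Path 3: X0 → X6 ← X3 ← X2
  X3 is a chain here and X3 is conditioned on, so the path is blocked at X3.
Path 4: X0 → X6 ← X2
  X6 is a collider and X6 is conditioned on, which opens it — no node blocks this path, so it is active.
Because an active path exists, X0 and X2 are not d-separated.

No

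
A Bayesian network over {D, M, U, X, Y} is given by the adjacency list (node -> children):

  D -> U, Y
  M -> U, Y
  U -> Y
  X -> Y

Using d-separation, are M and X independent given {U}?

Yes — M and X are d-separated given {U}.

There are 3 undirected paths between M and X; checking each against the conditioning set {U}:
Path 1: M → Y ← X
  Y is a collider here and neither Y nor any of its descendants is conditioned on, so the collider stays closed — the path is blocked at Y.
Path 2: M → U ← D → Y ← X
  Y is a collider here and neither Y nor any of its descendants is conditioned on, so the collider stays closed — the path is blocked at Y.
Path 3: M → U → Y ← X
  U is a chain here and U is conditioned on, so the path is blocked at U.
Since every path is blocked, d-separation holds.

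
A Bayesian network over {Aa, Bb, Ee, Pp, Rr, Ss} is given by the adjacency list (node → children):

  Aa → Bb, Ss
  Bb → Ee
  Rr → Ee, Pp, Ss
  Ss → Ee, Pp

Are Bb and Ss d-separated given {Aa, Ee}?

We examine all 4 paths between Bb and Ss:
Path 1: Bb → Ee ← Ss
  Ee is a collider and Ee is conditioned on, which opens it — no node blocks this path, so it is active.
Path 2: Bb → Ee ← Rr → Ss
  Ee is a collider and Ee is conditioned on, which opens it; Rr is a fork and Rr is not conditioned on — no node blocks this path, so it is active.
Path 3: Bb → Ee ← Rr → Pp ← Ss
  Pp is a collider here and neither Pp nor any of its descendants is conditioned on, so the collider stays closed — the path is blocked at Pp.
Path 4: Bb ← Aa → Ss
  Aa is a fork here and Aa is conditioned on, so the path is blocked at Aa.
Since the path Bb → Ee ← Ss is active, Bb and Ss are not d-separated given {Aa, Ee}.

No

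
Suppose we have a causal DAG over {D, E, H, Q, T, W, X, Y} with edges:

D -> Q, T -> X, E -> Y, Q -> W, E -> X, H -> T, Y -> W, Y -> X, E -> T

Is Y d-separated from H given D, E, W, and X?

No

Enumerating the 4 paths from Y to H and testing each for blocking by {D, E, W, X}:
Path 1: Y ← E → T ← H
  E is a fork here and E is conditioned on, so the path is blocked at E.
Path 2: Y ← E → X ← T ← H
  E is a fork here and E is conditioned on, so the path is blocked at E.
Path 3: Y → X ← T ← H
  X is a collider and X is conditioned on, which opens it; T is a chain and T is not conditioned on — no node blocks this path, so it is active.
Path 4: Y → X ← E → T ← H
  E is a fork here and E is conditioned on, so the path is blocked at E.
At least one path is unblocked, so d-separation fails.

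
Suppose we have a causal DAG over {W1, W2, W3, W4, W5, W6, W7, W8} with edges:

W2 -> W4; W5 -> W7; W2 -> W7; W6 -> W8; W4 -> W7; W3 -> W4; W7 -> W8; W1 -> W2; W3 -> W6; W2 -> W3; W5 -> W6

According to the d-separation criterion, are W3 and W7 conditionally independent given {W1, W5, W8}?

6 paths connect W3 and W7; each must be blocked for d-separation to hold:
Path 1: W3 ← W2 → W4 → W7
  W2 is a fork and W2 is not conditioned on; W4 is a chain and W4 is not conditioned on — no node blocks this path, so it is active.
Path 2: W3 ← W2 → W7
  W2 is a fork and W2 is not conditioned on — no node blocks this path, so it is active.
Path 3: W3 → W6 ← W5 → W7
  W5 is a fork here and W5 is conditioned on, so the path is blocked at W5.
Path 4: W3 → W6 → W8 ← W7
  W6 is a chain and W6 is not conditioned on; W8 is a collider and W8 is conditioned on, which opens it — no node blocks this path, so it is active.
Path 5: W3 → W4 ← W2 → W7
  W4 is a collider and its descendant W8 is conditioned on, which opens it; W2 is a fork and W2 is not conditioned on — no node blocks this path, so it is active.
Path 6: W3 → W4 → W7
  W4 is a chain and W4 is not conditioned on — no node blocks this path, so it is active.
Since the path W3 ← W2 → W4 → W7 is active, W3 and W7 are not d-separated given {W1, W5, W8}.

No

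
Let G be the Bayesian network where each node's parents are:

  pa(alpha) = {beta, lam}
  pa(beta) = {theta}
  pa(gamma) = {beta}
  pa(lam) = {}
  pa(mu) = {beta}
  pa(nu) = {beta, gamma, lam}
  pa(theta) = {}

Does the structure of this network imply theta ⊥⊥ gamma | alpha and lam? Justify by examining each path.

No

Enumerating the 3 paths from theta to gamma and testing each for blocking by {alpha, lam}:
Path 1: theta → beta → gamma
  beta is a chain and beta is not conditioned on — no node blocks this path, so it is active.
Path 2: theta → beta → alpha ← lam → nu ← gamma
  lam is a fork here and lam is conditioned on, so the path is blocked at lam.
Path 3: theta → beta → nu ← gamma
  nu is a collider here and neither nu nor any of its descendants is conditioned on, so the collider stays closed — the path is blocked at nu.
At least one path is unblocked, so d-separation fails.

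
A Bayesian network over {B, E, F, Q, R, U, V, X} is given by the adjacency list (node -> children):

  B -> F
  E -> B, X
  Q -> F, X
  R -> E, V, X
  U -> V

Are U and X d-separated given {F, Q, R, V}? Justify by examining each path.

We examine all 3 paths between U and X:
Path 1: U → V ← R → E → B → F ← Q → X
  R is a fork here and R is conditioned on, so the path is blocked at R.
Path 2: U → V ← R → E → X
  R is a fork here and R is conditioned on, so the path is blocked at R.
Path 3: U → V ← R → X
  R is a fork here and R is conditioned on, so the path is blocked at R.
All paths are blocked; U ⊥ X | {F, Q, R, V} holds.

Yes — U and X are d-separated given {F, Q, R, V}.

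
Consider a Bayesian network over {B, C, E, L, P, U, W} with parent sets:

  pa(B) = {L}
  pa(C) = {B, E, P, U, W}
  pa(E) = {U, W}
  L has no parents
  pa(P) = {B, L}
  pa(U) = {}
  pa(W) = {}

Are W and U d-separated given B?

Yes — W and U are d-separated given {B}.

There are 4 undirected paths between W and U; checking each against the conditioning set {B}:
  1. W → C ← U — C:collider[blocks] ⇒ blocked
  2. W → C ← E ← U — C:collider[blocks]; E:chain[open] ⇒ blocked
  3. W → E → C ← U — E:chain[open]; C:collider[blocks] ⇒ blocked
  4. W → E ← U — E:collider[blocks] ⇒ blocked
Since every path is blocked, d-separation holds.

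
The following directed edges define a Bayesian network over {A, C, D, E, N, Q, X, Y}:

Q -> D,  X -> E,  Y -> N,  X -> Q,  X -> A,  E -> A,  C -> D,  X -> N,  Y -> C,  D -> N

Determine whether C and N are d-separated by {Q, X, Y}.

No

3 paths connect C and N; each must be blocked for d-separation to hold:
Path 1: C ← Y → N
  Y is a fork here and Y is conditioned on, so the path is blocked at Y.
Path 2: C → D ← Q ← X → N
  D is a collider here and neither D nor any of its descendants is conditioned on, so the collider stays closed — the path is blocked at D.
Path 3: C → D → N
  D is a chain and D is not conditioned on — no node blocks this path, so it is active.
At least one path is unblocked, so d-separation fails.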